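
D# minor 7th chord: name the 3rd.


Minor 7th chord = root + minor 3rd + perfect 5th + minor 7th
Seventh chords stack in thirds, so the letter names are D-F-A-C
Root: D#
Minor 3rd above D#: F#
Perfect 5th above D#: A#
Minor 7th above D#: C#
The 3rd = F#


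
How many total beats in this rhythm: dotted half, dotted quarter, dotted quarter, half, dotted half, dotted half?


Let's work it out.
Beat values:
  dotted half = 3 beats
  dotted quarter = 1.5 beats
  dotted quarter = 1.5 beats
  half = 2 beats
  dotted half = 3 beats
  dotted half = 3 beats
Sum = 3 + 1.5 + 1.5 + 2 + 3 + 3
= 14 beats


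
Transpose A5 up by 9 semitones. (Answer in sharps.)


Step by step:
A5: chromatic position 9 in octave 5 → absolute = 5×12 + 9 = 69
Transpose up 9: 69 + 9 = 78
78 = 6×12 + 6 → F# in octave 6
Result = F#6


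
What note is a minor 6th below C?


A 6th spans 6 letter names, so from C we land on E
A minor 6th = 8 semitones below C
Spell E at that pitch: E
= E


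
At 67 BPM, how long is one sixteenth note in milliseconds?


One quarter-note beat = 60000 / BPM = 60000 / 67 ms
Sixteenth note = 1/4 × quarter note
Duration = 1/4 × 60000 / 67 = 15000 / 67
= 223.9 ms


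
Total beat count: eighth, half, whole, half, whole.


Beat values:
  eighth = 0.5 beats
  half = 2 beats
  whole = 4 beats
  half = 2 beats
  whole = 4 beats
Sum = 0.5 + 2 + 4 + 2 + 4
= 12.5 beats


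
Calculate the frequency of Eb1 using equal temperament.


Solution.
f = 440 × 2^(n/12) where n = semitones from A4
Eb1: -42 semitones from A4
f = 440 × 2^(-42/12)
f = 38.89 Hz


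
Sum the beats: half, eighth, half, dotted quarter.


Step by step:
Beat values:
  half = 2 beats
  eighth = 0.5 beats
  half = 2 beats
  dotted quarter = 1.5 beats
Sum = 2 + 0.5 + 2 + 1.5
= 6 beats


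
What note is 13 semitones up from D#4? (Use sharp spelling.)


D#4: chromatic position 3 in octave 4 → absolute = 4×12 + 3 = 51
Transpose up 13: 51 + 13 = 64
64 = 5×12 + 4 → E in octave 5
Result = E5


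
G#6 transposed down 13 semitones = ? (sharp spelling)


G#6: chromatic position 8 in octave 6 → absolute = 6×12 + 8 = 80
Transpose down 13: 80 - 13 = 67
67 = 5×12 + 7 → G in octave 5
Result = G5


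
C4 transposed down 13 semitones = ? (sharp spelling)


Working:
C4: chromatic position 0 in octave 4 → absolute = 4×12 + 0 = 48
Transpose down 13: 48 - 13 = 35
35 = 2×12 + 11 → B in octave 2
Result = B2


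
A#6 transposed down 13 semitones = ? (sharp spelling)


Reasoning:
A#6: chromatic position 10 in octave 6 → absolute = 6×12 + 10 = 82
Transpose down 13: 82 - 13 = 69
69 = 5×12 + 9 → A in octave 5
Result = A5


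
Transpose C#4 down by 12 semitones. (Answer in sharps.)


C#4: chromatic position 1 in octave 4 → absolute = 4×12 + 1 = 49
Transpose down 12: 49 - 12 = 37
37 = 3×12 + 1 → C# in octave 3
Result = C#3


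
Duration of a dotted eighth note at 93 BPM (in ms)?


Let's work it out.
One quarter-note beat = 60000 / BPM = 60000 / 93 ms
Dotted eighth note = 3/4 × quarter note
Duration = 3/4 × 60000 / 93 = 45000 / 93
= 483.9 ms


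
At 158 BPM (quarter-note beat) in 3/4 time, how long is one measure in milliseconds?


Quarter-note beat duration = 60000 / 158 ms
Beats per measure (3/4) = 3
One measure = 3 × 60000 / 158 = 180000 / 158 ms
= 1139.2 ms


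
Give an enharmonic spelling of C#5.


Enharmonic notes sound the same pitch but are spelled with different letter names
C# and Db name the same pitch class
= Db5


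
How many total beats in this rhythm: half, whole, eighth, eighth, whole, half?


Working:
Beat values:
  half = 2 beats
  whole = 4 beats
  eighth = 0.5 beats
  eighth = 0.5 beats
  whole = 4 beats
  half = 2 beats
Sum = 2 + 4 + 0.5 + 0.5 + 4 + 2
= 13 beats


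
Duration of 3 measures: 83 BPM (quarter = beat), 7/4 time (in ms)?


Solution.
Quarter-note beat duration = 60000 / 83 ms
Beats per measure (7/4) = 7
One measure = 7 × 60000 / 83 = 420000 / 83 ms
3 measures = 3 × 420000 / 83 = 1260000 / 83
= 15180.7 ms


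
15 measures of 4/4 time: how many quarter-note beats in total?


Step by step:
Time signature 4/4: the bottom number 4 means the quarter note gets one count
The top number 4 means 4 quarter-note beats per measure
Total = 4 × 15 measures
= 60 quarter-note beats


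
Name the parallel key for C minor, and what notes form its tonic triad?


Step by step:
Parallel keys share the same tonic but differ in mode
C minor → parallel is C major
Tonic triad of C major = C E G
= C major; triad = C E G


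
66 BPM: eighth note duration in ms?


Solution.
One quarter-note beat = 60000 / BPM = 60000 / 66 ms
Eighth note = 1/2 × quarter note
Duration = 1/2 × 60000 / 66 = 30000 / 66
= 454.5 ms


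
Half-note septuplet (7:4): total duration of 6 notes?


Working:
Septuplet: 7 notes occupy the space of 4 half notes
Space = 4 × 2 = 8 beats
Each septuplet note = 8 / 7 = 8/7 beats
6 notes = 6 × 8/7 = 48/7
= 48/7 beats


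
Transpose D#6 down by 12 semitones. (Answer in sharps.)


Let's work it out.
D#6: chromatic position 3 in octave 6 → absolute = 6×12 + 3 = 75
Transpose down 12: 75 - 12 = 63
63 = 5×12 + 3 → D# in octave 5
Result = D#5


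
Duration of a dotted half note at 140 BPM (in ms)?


Working:
One quarter-note beat = 60000 / BPM = 60000 / 140 ms
Dotted half note = 3 × quarter note
Duration = 3 × 60000 / 140 = 180000 / 140
= 1285.7 ms


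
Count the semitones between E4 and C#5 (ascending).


Step by step:
Absolute semitone position = octave×12 + chromatic position
E4: 4×12 + 4 = 52
C#5: 5×12 + 1 = 61
Difference = 61 - 52 = 9
= 9 semitones


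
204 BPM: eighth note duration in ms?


Step by step:
One quarter-note beat = 60000 / BPM = 60000 / 204 ms
Eighth note = 1/2 × quarter note
Duration = 1/2 × 60000 / 204 = 30000 / 204
= 147.1 ms


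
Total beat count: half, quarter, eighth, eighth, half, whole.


Let's work it out.
Beat values:
  half = 2 beats
  quarter = 1 beat
  eighth = 0.5 beats
  eighth = 0.5 beats
  half = 2 beats
  whole = 4 beats
Sum = 2 + 1 + 0.5 + 0.5 + 2 + 4
= 10 beats


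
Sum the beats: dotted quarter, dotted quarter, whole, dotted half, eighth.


Step by step:
Beat values:
  dotted quarter = 1.5 beats
  dotted quarter = 1.5 beats
  whole = 4 beats
  dotted half = 3 beats
  eighth = 0.5 beats
Sum = 1.5 + 1.5 + 4 + 3 + 0.5
= 10.5 beats


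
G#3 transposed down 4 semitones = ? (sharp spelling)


Let's work it out.
G#3: chromatic position 8 in octave 3 → absolute = 3×12 + 8 = 44
Transpose down 4: 44 - 4 = 40
40 = 3×12 + 4 → E in octave 3
Result = E3


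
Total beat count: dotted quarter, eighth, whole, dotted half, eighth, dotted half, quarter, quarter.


Step by step:
Beat values:
  dotted quarter = 1.5 beats
  eighth = 0.5 beats
  whole = 4 beats
  dotted half = 3 beats
  eighth = 0.5 beats
  dotted half = 3 beats
  quarter = 1 beat
  quarter = 1 beat
Sum = 1.5 + 0.5 + 4 + 3 + 0.5 + 3 + 1 + 1
= 14.5 beats


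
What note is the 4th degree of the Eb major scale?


Working:
Major scale pattern: W-W-H-W-W-W-H (2-2-1-2-2-2-1 semitones)
Starting from Eb:
  Eb + 2 semitones → F
  F + 2 semitones → G
  G + 1 semitone → Ab
  Ab + 2 semitones → Bb
  Bb + 2 semitones → C
  C + 2 semitones → D
  D + 1 semitone → Eb
Scale: Eb F G Ab Bb C D
Degree 4 = Ab


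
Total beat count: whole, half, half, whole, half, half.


Let's work it out.
Beat values:
  whole = 4 beats
  half = 2 beats
  half = 2 beats
  whole = 4 beats
  half = 2 beats
  half = 2 beats
Sum = 4 + 2 + 2 + 4 + 2 + 2
= 16 beats


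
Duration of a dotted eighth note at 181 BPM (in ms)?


Reasoning:
One quarter-note beat = 60000 / BPM = 60000 / 181 ms
Dotted eighth note = 3/4 × quarter note
Duration = 3/4 × 60000 / 181 = 45000 / 181
= 248.6 ms


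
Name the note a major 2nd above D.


Reasoning:
A 2nd spans 2 letter names, so from D we land on E
A major 2nd = 2 semitones above D
Spell E at that pitch: E
= E


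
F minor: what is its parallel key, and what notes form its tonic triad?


Parallel keys share the same tonic but differ in mode
F minor → parallel is F major
Tonic triad of F major = F A C
= F major; triad = F A C


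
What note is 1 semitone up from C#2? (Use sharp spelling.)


Step by step:
C#2: chromatic position 1 in octave 2 → absolute = 2×12 + 1 = 25
Transpose up 1: 25 + 1 = 26
26 = 2×12 + 2 → D in octave 2
Result = D2


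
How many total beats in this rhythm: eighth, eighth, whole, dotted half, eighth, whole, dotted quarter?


Solution.
Beat values:
  eighth = 0.5 beats
  eighth = 0.5 beats
  whole = 4 beats
  dotted half = 3 beats
  eighth = 0.5 beats
  whole = 4 beats
  dotted quarter = 1.5 beats
Sum = 0.5 + 0.5 + 4 + 3 + 0.5 + 4 + 1.5
= 14 beats


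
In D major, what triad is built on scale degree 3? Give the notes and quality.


Reasoning:
D major scale: D E F# G A B C#
Diatonic triad on degree 3 stacks scale notes 3, 5, 7: F# A C#
F#→A = 3 semitones; F#→C# = 7 semitones → minor triad
= F# A C# (minor)


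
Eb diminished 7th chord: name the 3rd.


Solution.
Diminished 7th chord = root + minor 3rd + diminished 5th + diminished 7th
Seventh chords stack in thirds, so the letter names are E-G-B-D
Root: Eb
Minor 3rd above Eb: Gb
Diminished 5th above Eb: Bbb
Diminished 7th above Eb: Dbb
The 3rd = Gb


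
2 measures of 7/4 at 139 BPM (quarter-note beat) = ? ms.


Quarter-note beat duration = 60000 / 139 ms
Beats per measure (7/4) = 7
One measure = 7 × 60000 / 139 = 420000 / 139 ms
2 measures = 2 × 420000 / 139 = 840000 / 139
= 6043.2 ms


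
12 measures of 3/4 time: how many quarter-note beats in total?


Solution.
Time signature 3/4: the bottom number 4 means the quarter note gets one count
The top number 3 means 3 quarter-note beats per measure
Total = 3 × 12 measures
= 36 quarter-note beats


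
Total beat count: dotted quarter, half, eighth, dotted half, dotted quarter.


Beat values:
  dotted quarter = 1.5 beats
  half = 2 beats
  eighth = 0.5 beats
  dotted half = 3 beats
  dotted quarter = 1.5 beats
Sum = 1.5 + 2 + 0.5 + 3 + 1.5
= 8.5 beats


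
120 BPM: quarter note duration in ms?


Let's work it out.
One quarter-note beat = 60000 / BPM = 60000 / 120 ms
Duration = 60000 / 120
= 500.0 ms


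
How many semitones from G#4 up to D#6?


Reasoning:
Absolute semitone position = octave×12 + chromatic position
G#4: 4×12 + 8 = 56
D#6: 6×12 + 3 = 75
Difference = 75 - 56 = 19
= 19 semitones


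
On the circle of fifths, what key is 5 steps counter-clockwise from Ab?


Let's work it out.
Each counter-clockwise step moves down a perfect 5th (= up a perfect 4th)
From Ab: Ab → Db → F#/Gb → B → E → A
= A


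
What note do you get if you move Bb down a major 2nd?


Let's work it out.
major 2nd: 2 letter names, 2 semitones
Letter: B - 1 → A
Pitch: Bb - 2 semitones, spelled as an A → Ab
= Ab


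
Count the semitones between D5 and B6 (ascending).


Solution.
Absolute semitone position = octave×12 + chromatic position
D5: 5×12 + 2 = 62
B6: 6×12 + 11 = 83
Difference = 83 - 62 = 21
= 21 semitones


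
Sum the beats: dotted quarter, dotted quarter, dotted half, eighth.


Step by step:
Beat values:
  dotted quarter = 1.5 beats
  dotted quarter = 1.5 beats
  dotted half = 3 beats
  eighth = 0.5 beats
Sum = 1.5 + 1.5 + 3 + 0.5
= 6.5 beats


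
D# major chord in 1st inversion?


Working:
Root position: D# F## A#
1st inversion: move root up an octave
Bass note: F##
Notes (bottom to top) = F## A# D#


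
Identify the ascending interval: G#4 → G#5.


Letter names: G → G spans 8 letter names → an octave
Semitones: G#4 → G#5 = 12 half-steps
An octave of 12 semitones is a perfect octave
= perfect octave


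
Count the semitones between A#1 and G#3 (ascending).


Absolute semitone position = octave×12 + chromatic position
A#1: 1×12 + 10 = 22
G#3: 3×12 + 8 = 44
Difference = 44 - 22 = 22
= 22 semitones


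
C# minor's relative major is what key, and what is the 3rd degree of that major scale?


Solution.
The relative major shares the key signature and is a minor 3rd above the minor tonic
A minor 3rd above C# is E
→ relative major of C# minor is E major
E major scale: E F# G# A B C# D#
= E major; 3rd degree = G#


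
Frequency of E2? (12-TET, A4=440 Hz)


Reasoning:
f = 440 × 2^(n/12) where n = semitones from A4
E2: -29 semitones from A4
f = 440 × 2^(-29/12)
f = 82.41 Hz


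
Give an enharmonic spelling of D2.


Enharmonic notes sound the same pitch but are spelled with different letter names
D and Ebb name the same pitch class
= Ebb2


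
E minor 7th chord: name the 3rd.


Step by step:
Minor 7th chord = root + minor 3rd + perfect 5th + minor 7th
Seventh chords stack in thirds, so the letter names are E-G-B-D
Root: E
Minor 3rd above E: G
Perfect 5th above E: B
Minor 7th above E: D
The 3rd = G


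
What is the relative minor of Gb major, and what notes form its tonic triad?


Solution.
The relative minor shares the major's key signature and starts on its 6th degree
6th degree = a major 6th above the tonic; a major 6th above Gb is Eb
→ relative minor of Gb major is Eb minor
Tonic triad of Eb minor = root + minor 3rd + perfect 5th = Eb Gb Bb
= Eb minor; triad = Eb Gb Bb


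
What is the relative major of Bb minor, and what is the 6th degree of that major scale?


Step by step:
The relative major shares the key signature and is a minor 3rd above the minor tonic
A minor 3rd above Bb is Db
→ relative major of Bb minor is Db major
Db major scale: Db Eb F Gb Ab Bb C
= Db major; 6th degree = Bb


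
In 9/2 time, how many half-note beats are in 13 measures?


Working:
Time signature 9/2: the bottom number 2 means the half note gets one count
The top number 9 means 9 half-note beats per measure
Total = 9 × 13 measures
= 117 half-note beats


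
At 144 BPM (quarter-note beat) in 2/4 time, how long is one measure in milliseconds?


Solution.
Quarter-note beat duration = 60000 / 144 ms
Beats per measure (2/4) = 2
One measure = 2 × 60000 / 144 = 120000 / 144 ms
= 833.3 ms


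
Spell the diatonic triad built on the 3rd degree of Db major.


Reasoning:
Db major scale: Db Eb F Gb Ab Bb C
Diatonic triad on degree 3 stacks scale notes 3, 5, 7: F Ab C
F→Ab = 3 semitones; F→C = 7 semitones → minor triad
= F Ab C (minor)


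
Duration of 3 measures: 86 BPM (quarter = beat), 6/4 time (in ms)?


Let's work it out.
Quarter-note beat duration = 60000 / 86 ms
Beats per measure (6/4) = 6
One measure = 6 × 60000 / 86 = 360000 / 86 ms
3 measures = 3 × 360000 / 86 = 1080000 / 86
= 12558.1 ms


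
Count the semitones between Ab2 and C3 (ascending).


Absolute semitone position = octave×12 + chromatic position
Ab2: 2×12 + 8 = 32
C3: 3×12 + 0 = 36
Difference = 36 - 32 = 4
= 4 semitones


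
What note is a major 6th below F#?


Reasoning:
A 6th spans 6 letter names, so from F we land on A
A major 6th = 9 semitones below F#
Spell A at that pitch: A
= A


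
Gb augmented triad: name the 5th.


Solution.
Augmented triad = root + major 3rd (4 semitones) + augmented 5th (8 semitones)
A triad on Gb stacks thirds, so the chord tones use letter names G-B-D
Root: Gb
Major 3rd above Gb: Bb
Augmented 5th above Gb: D
The 5th = D


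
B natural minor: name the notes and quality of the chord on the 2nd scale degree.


B natural minor scale: B C# D E F# G A
Diatonic triad on degree 2 stacks scale notes 2, 4, 6: C# E G
C#→E = 3 semitones; C#→G = 6 semitones → diminished triad
= C# E G (diminished)


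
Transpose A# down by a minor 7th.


minor 7th: 7 letter names, 10 semitones
Letter: A - 6 → B
Pitch: A# - 10 semitones, spelled as a B → B#
= B#


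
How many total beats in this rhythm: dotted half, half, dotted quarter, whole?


Beat values:
  dotted half = 3 beats
  half = 2 beats
  dotted quarter = 1.5 beats
  whole = 4 beats
Sum = 3 + 2 + 1.5 + 4
= 10.5 beats


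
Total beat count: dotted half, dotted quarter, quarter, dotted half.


Solution.
Beat values:
  dotted half = 3 beats
  dotted quarter = 1.5 beats
  quarter = 1 beat
  dotted half = 3 beats
Sum = 3 + 1.5 + 1 + 3
= 8.5 beats


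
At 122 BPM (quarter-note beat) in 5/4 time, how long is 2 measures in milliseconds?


Working:
Quarter-note beat duration = 60000 / 122 ms
Beats per measure (5/4) = 5
One measure = 5 × 60000 / 122 = 300000 / 122 ms
2 measures = 2 × 300000 / 122 = 600000 / 122
= 4918.0 ms


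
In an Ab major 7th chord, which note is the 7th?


Major 7th chord = root + major 3rd + perfect 5th + major 7th
Seventh chords stack in thirds, so the letter names are A-C-E-G
Root: Ab
Major 3rd above Ab: C
Perfect 5th above Ab: Eb
Major 7th above Ab: G
The 7th = G


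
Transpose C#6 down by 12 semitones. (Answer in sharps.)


Let's work it out.
C#6: chromatic position 1 in octave 6 → absolute = 6×12 + 1 = 73
Transpose down 12: 73 - 12 = 61
61 = 5×12 + 1 → C# in octave 5
Result = C#5


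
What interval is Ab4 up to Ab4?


Solution.
Letter names: A → A spans 1 letter name → a unison
Semitones: Ab4 → Ab4 = 0 half-steps
A unison of 0 semitones is a perfect unison
= perfect unison


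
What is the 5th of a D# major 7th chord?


Working:
Major 7th chord = root + major 3rd + perfect 5th + major 7th
Seventh chords stack in thirds, so the letter names are D-F-A-C
Root: D#
Major 3rd above D#: F##
Perfect 5th above D#: A#
Major 7th above D#: C##
The 5th = A#


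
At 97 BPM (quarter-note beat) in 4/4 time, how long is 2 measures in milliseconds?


Step by step:
Quarter-note beat duration = 60000 / 97 ms
Beats per measure (4/4) = 4
One measure = 4 × 60000 / 97 = 240000 / 97 ms
2 measures = 2 × 240000 / 97 = 480000 / 97
= 4948.5 ms


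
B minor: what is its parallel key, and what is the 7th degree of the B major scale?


Step by step:
Parallel keys share the same tonic but differ in mode
B minor → parallel is B major
B major scale: B C# D# E F# G# A#
= B major; 7th degree = A#


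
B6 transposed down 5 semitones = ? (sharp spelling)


B6: chromatic position 11 in octave 6 → absolute = 6×12 + 11 = 83
Transpose down 5: 83 - 5 = 78
78 = 6×12 + 6 → F# in octave 6
Result = F#6


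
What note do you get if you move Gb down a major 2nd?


Let's work it out.
major 2nd: 2 letter names, 2 semitones
Letter: G - 1 → F
Pitch: Gb - 2 semitones, spelled as an F → Fb
= Fb


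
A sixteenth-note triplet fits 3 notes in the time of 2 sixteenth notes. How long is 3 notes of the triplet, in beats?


Step by step:
Triplet: 3 notes occupy the space of 2 sixteenth notes
Space = 2 × 1/4 = 1/2 beats
Each triplet note = 1/2 / 3 = 1/6 beats
3 notes = 3 × 1/6 = 1/2
= 1/2 beats


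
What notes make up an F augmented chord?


Reasoning:
Augmented triad = root + major 3rd (4 semitones) + augmented 5th (8 semitones)
A triad on F stacks thirds, so the chord tones use letter names F-A-C
Root: F
Major 3rd above F: A
Augmented 5th above F: C#
Chord = F A C#


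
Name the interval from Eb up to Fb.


Let's work it out.
Letter names: E → F spans 2 letter names → a 2nd
Semitones: Eb → Fb = 1 half-step
A 2nd of 1 semitone is a minor 2nd
= minor 2nd


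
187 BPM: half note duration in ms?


Step by step:
One quarter-note beat = 60000 / BPM = 60000 / 187 ms
Half note = 2 × quarter note
Duration = 2 × 60000 / 187 = 120000 / 187
= 641.7 ms


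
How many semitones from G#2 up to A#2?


Working:
Absolute semitone position = octave×12 + chromatic position
G#2: 2×12 + 8 = 32
A#2: 2×12 + 10 = 34
Difference = 34 - 32 = 2
= 2 semitones


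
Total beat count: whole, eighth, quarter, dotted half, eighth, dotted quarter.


Step by step:
Beat values:
  whole = 4 beats
  eighth = 0.5 beats
  quarter = 1 beat
  dotted half = 3 beats
  eighth = 0.5 beats
  dotted quarter = 1.5 beats
Sum = 4 + 0.5 + 1 + 3 + 0.5 + 1.5
= 10.5 beats


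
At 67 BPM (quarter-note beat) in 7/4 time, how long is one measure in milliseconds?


Quarter-note beat duration = 60000 / 67 ms
Beats per measure (7/4) = 7
One measure = 7 × 60000 / 67 = 420000 / 67 ms
= 6268.7 ms


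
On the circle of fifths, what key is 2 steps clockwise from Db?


Solution.
Each clockwise step on the circle of fifths moves up a perfect 5th
From Db: Db → Ab → Eb
= Eb


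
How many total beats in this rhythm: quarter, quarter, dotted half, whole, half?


Reasoning:
Beat values:
  quarter = 1 beat
  quarter = 1 beat
  dotted half = 3 beats
  whole = 4 beats
  half = 2 beats
Sum = 1 + 1 + 3 + 4 + 2
= 11 beats


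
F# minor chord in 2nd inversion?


Reasoning:
Root position: F# A C#
2nd inversion: move root and 3rd up an octave
Bass note: C#
Notes (bottom to top) = C# F# A


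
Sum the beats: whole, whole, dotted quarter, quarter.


Step by step:
Beat values:
  whole = 4 beats
  whole = 4 beats
  dotted quarter = 1.5 beats
  quarter = 1 beat
Sum = 4 + 4 + 1.5 + 1
= 10.5 beats


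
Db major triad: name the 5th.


Let's work it out.
Major triad = root + major 3rd (4 semitones) + perfect 5th (7 semitones)
A triad on Db stacks thirds, so the chord tones use letter names D-F-A
Root: Db
Major 3rd above Db: F
Perfect 5th above Db: Ab
The 5th = Ab


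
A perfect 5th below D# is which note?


Let's work it out.
A 5th spans 5 letter names, so from D we land on G
A perfect 5th = 7 semitones below D#
Spell G at that pitch: G#
= G#


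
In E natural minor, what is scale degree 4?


Natural minor scale pattern: W-H-W-W-H-W-W (2-1-2-2-1-2-2 semitones)
Starting from E:
  E + 2 semitones → F#
  F# + 1 semitone → G
  G + 2 semitones → A
  A + 2 semitones → B
  B + 1 semitone → C
  C + 2 semitones → D
  D + 2 semitones → E
Scale: E F# G A B C D
Degree 4 = A


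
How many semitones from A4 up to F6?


Step by step:
Absolute semitone position = octave×12 + chromatic position
A4: 4×12 + 9 = 57
F6: 6×12 + 5 = 77
Difference = 77 - 57 = 20
= 20 semitones


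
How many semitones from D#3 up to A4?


Absolute semitone position = octave×12 + chromatic position
D#3: 3×12 + 3 = 39
A4: 4×12 + 9 = 57
Difference = 57 - 39 = 18
= 18 semitones


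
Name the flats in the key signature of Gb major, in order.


Step by step:
Flat major keys: C(0), F(1), Bb(2), Eb(3), Ab(4), Db(5), Gb(6), Cb(7)
Gb major has 6 flats
Order of flats: Bb Eb Ab Db Gb Cb Fb → first 6: Bb, Eb, Ab, Db, Gb, Cb
= Bb, Eb, Ab, Db, Gb, Cb


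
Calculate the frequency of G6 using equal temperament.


Step by step:
f = 440 × 2^(n/12) where n = semitones from A4
G6: 22 semitones from A4
f = 440 × 2^(22/12)
f = 1567.98 Hz


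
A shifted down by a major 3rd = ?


major 3rd: 3 letter names, 4 semitones
Letter: A - 2 → F
Pitch: A - 4 semitones, spelled as an F → F
= F


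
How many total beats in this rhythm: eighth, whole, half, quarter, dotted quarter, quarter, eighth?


Let's work it out.
Beat values:
  eighth = 0.5 beats
  whole = 4 beats
  half = 2 beats
  quarter = 1 beat
  dotted quarter = 1.5 beats
  quarter = 1 beat
  eighth = 0.5 beats
Sum = 0.5 + 4 + 2 + 1 + 1.5 + 1 + 0.5
= 10.5 beats


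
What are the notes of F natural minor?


Let's work it out.
Natural minor scale pattern: W-H-W-W-H-W-W (2-1-2-2-1-2-2 semitones)
Starting from F:
  F + 2 semitones → G
  G + 1 semitone → Ab
  Ab + 2 semitones → Bb
  Bb + 2 semitones → C
  C + 1 semitone → Db
  Db + 2 semitones → Eb
  Eb + 2 semitones → F
Scale = F G Ab Bb C Db Eb


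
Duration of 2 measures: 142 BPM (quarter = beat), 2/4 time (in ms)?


Quarter-note beat duration = 60000 / 142 ms
Beats per measure (2/4) = 2
One measure = 2 × 60000 / 142 = 120000 / 142 ms
2 measures = 2 × 120000 / 142 = 240000 / 142
= 1690.1 ms


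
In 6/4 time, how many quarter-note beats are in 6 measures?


Time signature 6/4: the bottom number 4 means the quarter note gets one count
The top number 6 means 6 quarter-note beats per measure
Total = 6 × 6 measures
= 36 quarter-note beats


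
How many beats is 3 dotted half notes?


Base half note = 2 beats
Dot 1 adds half the previous value: +1
One dotted half = 2 + 1 = 3
3 of them = 3 × 3 = 9
= 9 beats


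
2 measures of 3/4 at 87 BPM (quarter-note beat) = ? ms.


Step by step:
Quarter-note beat duration = 60000 / 87 ms
Beats per measure (3/4) = 3
One measure = 3 × 60000 / 87 = 180000 / 87 ms
2 measures = 2 × 180000 / 87 = 360000 / 87
= 4137.9 ms


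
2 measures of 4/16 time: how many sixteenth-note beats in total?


Solution.
Time signature 4/16: the bottom number 16 means the sixteenth note gets one count
The top number 4 means 4 sixteenth-note beats per measure
Total = 4 × 2 measures
= 8 sixteenth-note beats


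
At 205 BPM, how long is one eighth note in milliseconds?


Solution.
One quarter-note beat = 60000 / BPM = 60000 / 205 ms
Eighth note = 1/2 × quarter note
Duration = 1/2 × 60000 / 205 = 30000 / 205
= 146.3 ms


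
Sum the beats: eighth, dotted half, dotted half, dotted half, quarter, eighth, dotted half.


Solution.
Beat values:
  eighth = 0.5 beats
  dotted half = 3 beats
  dotted half = 3 beats
  dotted half = 3 beats
  quarter = 1 beat
  eighth = 0.5 beats
  dotted half = 3 beats
Sum = 0.5 + 3 + 3 + 3 + 1 + 0.5 + 3
= 14 beats


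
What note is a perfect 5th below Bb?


Let's work it out.
A 5th spans 5 letter names, so from B we land on E
A perfect 5th = 7 semitones below Bb
Spell E at that pitch: Eb
= Eb


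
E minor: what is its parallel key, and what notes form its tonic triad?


Reasoning:
Parallel keys share the same tonic but differ in mode
E minor → parallel is E major
Tonic triad of E major = E G# B
= E major; triad = E G# B


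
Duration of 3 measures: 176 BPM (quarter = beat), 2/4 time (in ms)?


Quarter-note beat duration = 60000 / 176 ms
Beats per measure (2/4) = 2
One measure = 2 × 60000 / 176 = 120000 / 176 ms
3 measures = 3 × 120000 / 176 = 360000 / 176
= 2045.5 ms


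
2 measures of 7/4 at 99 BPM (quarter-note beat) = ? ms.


Working:
Quarter-note beat duration = 60000 / 99 ms
Beats per measure (7/4) = 7
One measure = 7 × 60000 / 99 = 420000 / 99 ms
2 measures = 2 × 420000 / 99 = 840000 / 99
= 8484.8 ms


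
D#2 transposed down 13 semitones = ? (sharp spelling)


Working:
D#2: chromatic position 3 in octave 2 → absolute = 2×12 + 3 = 27
Transpose down 13: 27 - 13 = 14
14 = 1×12 + 2 → D in octave 1
Result = D1


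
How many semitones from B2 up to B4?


Absolute semitone position = octave×12 + chromatic position
B2: 2×12 + 11 = 35
B4: 4×12 + 11 = 59
Difference = 59 - 35 = 24
= 24 semitones


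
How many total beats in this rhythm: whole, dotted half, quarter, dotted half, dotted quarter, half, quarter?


Beat values:
  whole = 4 beats
  dotted half = 3 beats
  quarter = 1 beat
  dotted half = 3 beats
  dotted quarter = 1.5 beats
  half = 2 beats
  quarter = 1 beat
Sum = 4 + 3 + 1 + 3 + 1.5 + 2 + 1
= 15.5 beats


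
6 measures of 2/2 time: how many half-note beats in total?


Time signature 2/2: the bottom number 2 means the half note gets one count
The top number 2 means 2 half-note beats per measure
Total = 2 × 6 measures
= 12 half-note beats


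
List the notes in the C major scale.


Major scale pattern: W-W-H-W-W-W-H (2-2-1-2-2-2-1 semitones)
Starting from C:
  C + 2 semitones → D
  D + 2 semitones → E
  E + 1 semitone → F
  F + 2 semitones → G
  G + 2 semitones → A
  A + 2 semitones → B
  B + 1 semitone → C
Scale = C D E F G A B


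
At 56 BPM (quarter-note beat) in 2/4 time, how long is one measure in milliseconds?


Quarter-note beat duration = 60000 / 56 ms
Beats per measure (2/4) = 2
One measure = 2 × 60000 / 56 = 120000 / 56 ms
= 2142.9 ms


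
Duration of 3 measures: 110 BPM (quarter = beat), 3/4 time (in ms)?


Quarter-note beat duration = 60000 / 110 ms
Beats per measure (3/4) = 3
One measure = 3 × 60000 / 110 = 180000 / 110 ms
3 measures = 3 × 180000 / 110 = 540000 / 110
= 4909.1 ms


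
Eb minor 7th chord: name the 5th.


Step by step:
Minor 7th chord = root + minor 3rd + perfect 5th + minor 7th
Seventh chords stack in thirds, so the letter names are E-G-B-D
Root: Eb
Minor 3rd above Eb: Gb
Perfect 5th above Eb: Bb
Minor 7th above Eb: Db
The 5th = Bb


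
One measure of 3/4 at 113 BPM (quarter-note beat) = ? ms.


Let's work it out.
Quarter-note beat duration = 60000 / 113 ms
Beats per measure (3/4) = 3
One measure = 3 × 60000 / 113 = 180000 / 113 ms
= 1592.9 ms


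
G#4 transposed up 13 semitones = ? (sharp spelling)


Working:
G#4: chromatic position 8 in octave 4 → absolute = 4×12 + 8 = 56
Transpose up 13: 56 + 13 = 69
69 = 5×12 + 9 → A in octave 5
Result = A5


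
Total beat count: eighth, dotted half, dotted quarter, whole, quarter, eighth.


Reasoning:
Beat values:
  eighth = 0.5 beats
  dotted half = 3 beats
  dotted quarter = 1.5 beats
  whole = 4 beats
  quarter = 1 beat
  eighth = 0.5 beats
Sum = 0.5 + 3 + 1.5 + 4 + 1 + 0.5
= 10.5 beats


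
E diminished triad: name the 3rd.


Working:
Diminished triad = root + minor 3rd (3 semitones) + diminished 5th (6 semitones)
A triad on E stacks thirds, so the chord tones use letter names E-G-B
Root: E
Minor 3rd above E: G
Diminished 5th above E: Bb
The 3rd = G


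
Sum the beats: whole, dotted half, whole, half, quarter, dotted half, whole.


Beat values:
  whole = 4 beats
  dotted half = 3 beats
  whole = 4 beats
  half = 2 beats
  quarter = 1 beat
  dotted half = 3 beats
  whole = 4 beats
Sum = 4 + 3 + 4 + 2 + 1 + 3 + 4
= 21 beats


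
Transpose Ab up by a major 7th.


Solution.
major 7th: 7 letter names, 11 semitones
Letter: A + 6 → G
Pitch: Ab + 11 semitones, spelled as a G → G
= G


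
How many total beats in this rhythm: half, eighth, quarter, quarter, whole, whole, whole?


Solution.
Beat values:
  half = 2 beats
  eighth = 0.5 beats
  quarter = 1 beat
  quarter = 1 beat
  whole = 4 beats
  whole = 4 beats
  whole = 4 beats
Sum = 2 + 0.5 + 1 + 1 + 4 + 4 + 4
= 16.5 beats


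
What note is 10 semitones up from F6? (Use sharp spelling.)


Solution.
F6: chromatic position 5 in octave 6 → absolute = 6×12 + 5 = 77
Transpose up 10: 77 + 10 = 87
87 = 7×12 + 3 → D# in octave 7
Result = D#7


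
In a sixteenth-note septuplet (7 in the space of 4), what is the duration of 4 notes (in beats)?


Septuplet: 7 notes occupy the space of 4 sixteenth notes
Space = 4 × 1/4 = 1 beat
Each septuplet note = 1 / 7 = 1/7 beats
4 notes = 4 × 1/7 = 4/7
= 4/7 beats


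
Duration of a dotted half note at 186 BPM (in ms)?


Step by step:
One quarter-note beat = 60000 / BPM = 60000 / 186 ms
Dotted half note = 3 × quarter note
Duration = 3 × 60000 / 186 = 180000 / 186
= 967.7 ms


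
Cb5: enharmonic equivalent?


Let's work it out.
Enharmonic notes sound the same pitch but are spelled with different letter names
Cb and B name the same pitch class
Octave numbers change at C, so Cb5 = B4
= B4


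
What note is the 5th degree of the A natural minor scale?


Working:
Natural minor scale pattern: W-H-W-W-H-W-W (2-1-2-2-1-2-2 semitones)
Starting from A:
  A + 2 semitones → B
  B + 1 semitone → C
  C + 2 semitones → D
  D + 2 semitones → E
  E + 1 semitone → F
  F + 2 semitones → G
  G + 2 semitones → A
Scale: A B C D E F G
Degree 5 = E


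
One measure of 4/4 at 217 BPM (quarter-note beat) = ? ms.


Working:
Quarter-note beat duration = 60000 / 217 ms
Beats per measure (4/4) = 4
One measure = 4 × 60000 / 217 = 240000 / 217 ms
= 1106.0 ms


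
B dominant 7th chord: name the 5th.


Dominant 7th chord = root + major 3rd + perfect 5th + minor 7th
Seventh chords stack in thirds, so the letter names are B-D-F-A
Root: B
Major 3rd above B: D#
Perfect 5th above B: F#
Minor 7th above B: A
The 5th = F#


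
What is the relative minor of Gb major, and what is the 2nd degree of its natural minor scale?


Working:
The relative minor shares the major's key signature and starts on its 6th degree
6th degree = a major 6th above the tonic; a major 6th above Gb is Eb
→ relative minor of Gb major is Eb minor
Eb natural minor scale: Eb F Gb Ab Bb Cb Db
= Eb minor; 2nd degree = F


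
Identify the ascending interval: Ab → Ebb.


Solution.
Letter names: A → E spans 5 letter names → a 5th
Semitones: Ab → Ebb = 6 half-steps
A 5th of 6 semitones is a diminished 5th
= diminished 5th


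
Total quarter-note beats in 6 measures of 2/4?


Time signature 2/4: the bottom number 4 means the quarter note gets one count
The top number 2 means 2 quarter-note beats per measure
Total = 2 × 6 measures
= 12 quarter-note beats


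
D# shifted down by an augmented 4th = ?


Solution.
augmented 4th: 4 letter names, 6 semitones
Letter: D - 3 → A
Pitch: D# - 6 semitones, spelled as an A → A
= A


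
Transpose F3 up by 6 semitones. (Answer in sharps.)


F3: chromatic position 5 in octave 3 → absolute = 3×12 + 5 = 41
Transpose up 6: 41 + 6 = 47
47 = 3×12 + 11 → B in octave 3
Result = B3


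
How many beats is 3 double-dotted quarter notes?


Step by step:
Base quarter note = 1 beat
Dot 1 adds half the previous value: +1/2
Dot 2 adds half the previous value: +1/4
One double-dotted quarter = 1 + 1/2 + 1/4 = 7/4
3 of them = 3 × 7/4 = 21/4
= 21/4 beats


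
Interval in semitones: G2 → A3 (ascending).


Reasoning:
Absolute semitone position = octave×12 + chromatic position
G2: 2×12 + 7 = 31
A3: 3×12 + 9 = 45
Difference = 45 - 31 = 14
= 14 semitones


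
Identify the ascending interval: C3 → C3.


Working:
Letter names: C → C spans 1 letter name → a unison
Semitones: C3 → C3 = 0 half-steps
A unison of 0 semitones is a perfect unison
= perfect unison


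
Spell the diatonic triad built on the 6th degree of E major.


E major scale: E F# G# A B C# D#
Diatonic triad on degree 6 stacks scale notes 6, 1, 3: C# E G#
C#→E = 3 semitones; C#→G# = 7 semitones → minor triad
= C# E G# (minor)


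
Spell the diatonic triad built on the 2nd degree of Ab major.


Step by step:
Ab major scale: Ab Bb C Db Eb F G
Diatonic triad on degree 2 stacks scale notes 2, 4, 6: Bb Db F
Bb→Db = 3 semitones; Bb→F = 7 semitones → minor triad
= Bb Db F (minor)


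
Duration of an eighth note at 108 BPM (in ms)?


Let's work it out.
One quarter-note beat = 60000 / BPM = 60000 / 108 ms
Eighth note = 1/2 × quarter note
Duration = 1/2 × 60000 / 108 = 30000 / 108
= 277.8 ms


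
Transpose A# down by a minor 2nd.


Step by step:
minor 2nd: 2 letter names, 1 semitones
Letter: A - 1 → G
Pitch: A# - 1 semitones, spelled as a G → G##
= G##


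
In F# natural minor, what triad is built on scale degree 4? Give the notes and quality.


Step by step:
F# natural minor scale: F# G# A B C# D E
Diatonic triad on degree 4 stacks scale notes 4, 6, 1: B D F#
B→D = 3 semitones; B→F# = 7 semitones → minor triad
= B D F# (minor)


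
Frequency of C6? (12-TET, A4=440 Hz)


f = 440 × 2^(n/12) where n = semitones from A4
C6: 15 semitones from A4
f = 440 × 2^(15/12)
f = 1046.50 Hz


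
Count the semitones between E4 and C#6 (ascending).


Working:
Absolute semitone position = octave×12 + chromatic position
E4: 4×12 + 4 = 52
C#6: 6×12 + 1 = 73
Difference = 73 - 52 = 21
= 21 semitones


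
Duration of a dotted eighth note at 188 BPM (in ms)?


Let's work it out.
One quarter-note beat = 60000 / BPM = 60000 / 188 ms
Dotted eighth note = 3/4 × quarter note
Duration = 3/4 × 60000 / 188 = 45000 / 188
= 239.4 ms


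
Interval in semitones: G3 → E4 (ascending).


Working:
Absolute semitone position = octave×12 + chromatic position
G3: 3×12 + 7 = 43
E4: 4×12 + 4 = 52
Difference = 52 - 43 = 9
= 9 semitones


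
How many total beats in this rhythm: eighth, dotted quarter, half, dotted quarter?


Working:
Beat values:
  eighth = 0.5 beats
  dotted quarter = 1.5 beats
  half = 2 beats
  dotted quarter = 1.5 beats
Sum = 0.5 + 1.5 + 2 + 1.5
= 5.5 beats


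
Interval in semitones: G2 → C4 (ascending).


Working:
Absolute semitone position = octave×12 + chromatic position
G2: 2×12 + 7 = 31
C4: 4×12 + 0 = 48
Difference = 48 - 31 = 17
= 17 semitones


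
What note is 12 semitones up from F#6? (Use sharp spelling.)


Solution.
F#6: chromatic position 6 in octave 6 → absolute = 6×12 + 6 = 78
Transpose up 12: 78 + 12 = 90
90 = 7×12 + 6 → F# in octave 7
Result = F#7


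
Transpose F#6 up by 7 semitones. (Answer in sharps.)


Working:
F#6: chromatic position 6 in octave 6 → absolute = 6×12 + 6 = 78
Transpose up 7: 78 + 7 = 85
85 = 7×12 + 1 → C# in octave 7
Result = C#7


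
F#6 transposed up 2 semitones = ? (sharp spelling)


Let's work it out.
F#6: chromatic position 6 in octave 6 → absolute = 6×12 + 6 = 78
Transpose up 2: 78 + 2 = 80
80 = 6×12 + 8 → G# in octave 6
Result = G#6


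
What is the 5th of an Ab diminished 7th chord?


Solution.
Diminished 7th chord = root + minor 3rd + diminished 5th + diminished 7th
Seventh chords stack in thirds, so the letter names are A-C-E-G
Root: Ab
Minor 3rd above Ab: Cb
Diminished 5th above Ab: Ebb
Diminished 7th above Ab: Gbb
The 5th = Ebb


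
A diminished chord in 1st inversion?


Root position: A C Eb
1st inversion: move root up an octave
Bass note: C
Notes (bottom to top) = C Eb A


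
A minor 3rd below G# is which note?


Solution.
A 3rd spans 3 letter names, so from G we land on E
A minor 3rd = 3 semitones below G#
Spell E at that pitch: E#
= E#


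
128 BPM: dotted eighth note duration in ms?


Let's work it out.
One quarter-note beat = 60000 / BPM = 60000 / 128 ms
Dotted eighth note = 3/4 × quarter note
Duration = 3/4 × 60000 / 128 = 45000 / 128
= 351.6 ms


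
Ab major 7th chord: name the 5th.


Reasoning:
Major 7th chord = root + major 3rd + perfect 5th + major 7th
Seventh chords stack in thirds, so the letter names are A-C-E-G
Root: Ab
Major 3rd above Ab: C
Perfect 5th above Ab: Eb
Major 7th above Ab: G
The 5th = Eb


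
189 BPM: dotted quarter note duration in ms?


One quarter-note beat = 60000 / BPM = 60000 / 189 ms
Dotted quarter note = 3/2 × quarter note
Duration = 3/2 × 60000 / 189 = 90000 / 189
= 476.2 ms


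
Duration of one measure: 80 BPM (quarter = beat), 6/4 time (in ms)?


Solution.
Quarter-note beat duration = 60000 / 80 ms
Beats per measure (6/4) = 6
One measure = 6 × 60000 / 80 = 360000 / 80 ms
= 4500.0 ms


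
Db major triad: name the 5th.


Major triad = root + major 3rd (4 semitones) + perfect 5th (7 semitones)
A triad on Db stacks thirds, so the chord tones use letter names D-F-A
Root: Db
Major 3rd above Db: F
Perfect 5th above Db: Ab
The 5th = Ab


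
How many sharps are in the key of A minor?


Let's work it out.
Sharp minor keys follow the circle of fifths: A(0), E(1), B(2), F#(3), C#(4), G#(5), D#(6), A#(7)
A minor has 0 sharps
= 0 sharps


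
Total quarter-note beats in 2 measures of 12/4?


Step by step:
Time signature 12/4: the bottom number 4 means the quarter note gets one count
The top number 12 means 12 quarter-note beats per measure
Total = 12 × 2 measures
= 24 quarter-note beats


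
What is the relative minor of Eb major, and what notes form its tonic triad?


Solution.
The relative minor shares the major's key signature and starts on its 6th degree
6th degree = a major 6th above the tonic; a major 6th above Eb is C
→ relative minor of Eb major is C minor
Tonic triad of C minor = root + minor 3rd + perfect 5th = C Eb G
= C minor; triad = C Eb G


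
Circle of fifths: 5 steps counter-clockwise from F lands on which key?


Working:
Each counter-clockwise step moves down a perfect 5th (= up a perfect 4th)
From F: F → Bb → Eb → Ab → Db → F#/Gb
= F#/Gb
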